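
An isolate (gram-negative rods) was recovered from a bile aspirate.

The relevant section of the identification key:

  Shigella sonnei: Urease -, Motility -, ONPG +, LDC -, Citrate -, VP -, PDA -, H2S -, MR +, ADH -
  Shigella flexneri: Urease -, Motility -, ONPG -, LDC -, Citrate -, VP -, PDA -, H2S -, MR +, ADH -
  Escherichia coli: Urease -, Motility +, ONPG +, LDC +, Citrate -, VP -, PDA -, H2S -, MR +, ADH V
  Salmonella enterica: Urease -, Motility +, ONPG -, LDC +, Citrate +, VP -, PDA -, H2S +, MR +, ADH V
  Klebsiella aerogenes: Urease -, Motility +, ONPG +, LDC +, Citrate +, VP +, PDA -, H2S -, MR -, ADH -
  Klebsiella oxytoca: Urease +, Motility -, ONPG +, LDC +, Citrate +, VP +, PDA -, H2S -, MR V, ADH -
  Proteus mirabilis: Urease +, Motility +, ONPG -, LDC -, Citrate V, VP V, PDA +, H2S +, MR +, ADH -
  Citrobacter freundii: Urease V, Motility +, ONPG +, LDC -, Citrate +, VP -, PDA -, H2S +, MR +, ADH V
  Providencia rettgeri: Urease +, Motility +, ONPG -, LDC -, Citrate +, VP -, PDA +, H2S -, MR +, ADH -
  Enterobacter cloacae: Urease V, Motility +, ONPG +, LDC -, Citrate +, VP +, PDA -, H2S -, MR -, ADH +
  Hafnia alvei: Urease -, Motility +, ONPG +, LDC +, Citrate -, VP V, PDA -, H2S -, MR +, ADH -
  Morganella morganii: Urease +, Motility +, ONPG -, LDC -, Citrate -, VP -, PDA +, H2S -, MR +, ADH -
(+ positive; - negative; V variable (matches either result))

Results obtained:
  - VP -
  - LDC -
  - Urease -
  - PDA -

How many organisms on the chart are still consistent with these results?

Urease -: excludes Klebsiella oxytoca, Proteus mirabilis, Providencia rettgeri, Morganella morganii — 8 left.
VP -: excludes Klebsiella aerogenes, Enterobacter cloacae — 6 left.
PDA -: all 6 remaining candidates are consistent.
LDC -: excludes Escherichia coli, Salmonella enterica, Hafnia alvei — 3 left.
Still consistent: Citrobacter freundii, Shigella flexneri, Shigella sonnei.

3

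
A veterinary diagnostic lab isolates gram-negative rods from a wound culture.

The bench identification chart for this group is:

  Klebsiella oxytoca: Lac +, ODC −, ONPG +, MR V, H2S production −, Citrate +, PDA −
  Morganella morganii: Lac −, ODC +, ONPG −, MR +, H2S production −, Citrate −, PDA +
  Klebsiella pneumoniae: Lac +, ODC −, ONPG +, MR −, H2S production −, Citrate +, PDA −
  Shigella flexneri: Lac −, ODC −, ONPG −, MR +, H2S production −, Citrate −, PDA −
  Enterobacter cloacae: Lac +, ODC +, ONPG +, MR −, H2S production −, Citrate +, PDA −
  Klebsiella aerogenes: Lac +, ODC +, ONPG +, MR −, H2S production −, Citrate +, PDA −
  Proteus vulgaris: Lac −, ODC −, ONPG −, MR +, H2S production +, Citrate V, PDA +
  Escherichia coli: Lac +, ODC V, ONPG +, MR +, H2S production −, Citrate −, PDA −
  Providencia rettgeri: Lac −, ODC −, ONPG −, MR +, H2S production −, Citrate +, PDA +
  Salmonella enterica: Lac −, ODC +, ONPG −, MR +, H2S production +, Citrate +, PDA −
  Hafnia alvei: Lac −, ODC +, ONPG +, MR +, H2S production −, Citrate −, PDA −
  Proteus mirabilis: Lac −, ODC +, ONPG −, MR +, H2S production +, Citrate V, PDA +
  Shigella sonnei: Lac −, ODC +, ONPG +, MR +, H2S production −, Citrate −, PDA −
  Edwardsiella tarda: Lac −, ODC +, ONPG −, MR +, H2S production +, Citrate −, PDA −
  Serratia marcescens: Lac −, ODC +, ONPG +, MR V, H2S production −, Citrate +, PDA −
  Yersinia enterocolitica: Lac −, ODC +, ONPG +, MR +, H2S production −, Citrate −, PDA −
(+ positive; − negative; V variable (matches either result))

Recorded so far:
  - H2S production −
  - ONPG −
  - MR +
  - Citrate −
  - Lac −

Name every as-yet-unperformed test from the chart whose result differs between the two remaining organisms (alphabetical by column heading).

ODC, PDA

H2S production −: excludes Proteus vulgaris, Salmonella enterica, Proteus mirabilis, Edwardsiella tarda — 12 left.
MR +: excludes Klebsiella pneumoniae, Enterobacter cloacae, Klebsiella aerogenes — 9 left.
ONPG −: excludes 6 organisms — 3 left.
Lac −: all 3 remaining candidates are consistent.
Citrate −: excludes Providencia rettgeri — 2 left.
Two candidates remain: Morganella morganii and Shigella flexneri.
  ODC: Morganella morganii +, Shigella flexneri − — discriminates.
  PDA: Morganella morganii +, Shigella flexneri − — discriminates.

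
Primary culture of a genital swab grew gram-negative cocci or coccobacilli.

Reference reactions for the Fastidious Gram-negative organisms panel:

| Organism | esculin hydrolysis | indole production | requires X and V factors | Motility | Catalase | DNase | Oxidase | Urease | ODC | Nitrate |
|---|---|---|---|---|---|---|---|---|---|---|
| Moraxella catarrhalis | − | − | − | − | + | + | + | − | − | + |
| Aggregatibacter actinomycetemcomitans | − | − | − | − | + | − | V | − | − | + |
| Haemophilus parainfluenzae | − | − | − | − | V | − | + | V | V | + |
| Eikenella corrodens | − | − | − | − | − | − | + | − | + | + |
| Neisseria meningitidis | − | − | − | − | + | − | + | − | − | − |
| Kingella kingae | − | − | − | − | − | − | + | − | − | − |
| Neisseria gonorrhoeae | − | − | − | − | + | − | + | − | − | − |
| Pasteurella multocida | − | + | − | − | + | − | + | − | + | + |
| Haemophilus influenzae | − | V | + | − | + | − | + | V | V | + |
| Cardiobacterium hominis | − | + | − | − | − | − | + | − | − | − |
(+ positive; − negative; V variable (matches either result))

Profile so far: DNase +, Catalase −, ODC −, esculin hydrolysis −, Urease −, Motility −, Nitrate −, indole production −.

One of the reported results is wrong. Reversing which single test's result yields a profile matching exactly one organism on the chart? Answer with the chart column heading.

DNase

As reported, no row in the chart matches all 8 reactions.
Reversing Nitrate → still no organism matches.
Reversing esculin hydrolysis → still no organism matches.
Reversing Urease → still no organism matches.
Reversing Motility → still no organism matches.
Reversing Catalase → still no organism matches.
Reversing indole production → still no organism matches.
Reversing ODC → still no organism matches.
Reversing DNase (to −) → unique match: Kingella kingae.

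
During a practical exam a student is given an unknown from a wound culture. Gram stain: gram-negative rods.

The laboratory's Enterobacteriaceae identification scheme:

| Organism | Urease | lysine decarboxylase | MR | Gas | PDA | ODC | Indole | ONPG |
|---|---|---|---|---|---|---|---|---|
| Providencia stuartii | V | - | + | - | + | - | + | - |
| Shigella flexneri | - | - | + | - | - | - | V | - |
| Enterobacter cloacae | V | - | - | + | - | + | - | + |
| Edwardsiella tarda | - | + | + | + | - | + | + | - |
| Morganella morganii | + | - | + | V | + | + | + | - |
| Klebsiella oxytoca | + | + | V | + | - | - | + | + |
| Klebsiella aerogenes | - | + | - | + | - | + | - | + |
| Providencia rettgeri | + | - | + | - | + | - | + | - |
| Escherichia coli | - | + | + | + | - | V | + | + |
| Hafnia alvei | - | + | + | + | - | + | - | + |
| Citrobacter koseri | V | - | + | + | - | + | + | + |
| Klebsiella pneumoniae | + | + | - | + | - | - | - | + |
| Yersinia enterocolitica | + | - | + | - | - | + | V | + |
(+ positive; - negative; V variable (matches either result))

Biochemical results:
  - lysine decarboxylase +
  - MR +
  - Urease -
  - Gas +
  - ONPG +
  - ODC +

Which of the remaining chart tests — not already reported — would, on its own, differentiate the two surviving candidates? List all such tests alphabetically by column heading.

Indole

MR +: excludes Enterobacter cloacae, Klebsiella aerogenes, Klebsiella pneumoniae — 10 left.
lysine decarboxylase +: excludes 6 organisms — 4 left.
Gas +: all 4 remaining candidates are consistent.
Urease -: excludes Klebsiella oxytoca — 3 left.
ODC +: all 3 remaining candidates are consistent.
ONPG +: excludes Edwardsiella tarda — 2 left.
Two candidates remain: Escherichia coli and Hafnia alvei.
  PDA: - vs - — same for both, does not separate.
  Indole: Escherichia coli +, Hafnia alvei - — discriminates.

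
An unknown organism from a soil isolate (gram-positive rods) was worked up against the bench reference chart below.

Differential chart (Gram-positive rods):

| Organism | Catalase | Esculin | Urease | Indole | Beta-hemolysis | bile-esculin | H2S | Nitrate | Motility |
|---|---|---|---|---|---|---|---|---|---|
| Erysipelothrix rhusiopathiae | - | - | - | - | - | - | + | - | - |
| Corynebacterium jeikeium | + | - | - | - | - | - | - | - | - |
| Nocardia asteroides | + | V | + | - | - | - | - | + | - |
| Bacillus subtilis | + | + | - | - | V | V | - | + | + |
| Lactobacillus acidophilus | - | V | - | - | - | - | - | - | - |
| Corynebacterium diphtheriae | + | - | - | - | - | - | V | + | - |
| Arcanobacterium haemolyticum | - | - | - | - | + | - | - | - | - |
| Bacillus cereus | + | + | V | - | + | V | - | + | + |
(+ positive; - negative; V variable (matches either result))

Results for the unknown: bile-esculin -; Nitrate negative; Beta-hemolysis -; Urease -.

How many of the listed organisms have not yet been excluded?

bile-esculin -: all 8 remaining candidates are consistent.
Beta-hemolysis -: excludes Arcanobacterium haemolyticum, Bacillus cereus — 6 left.
Urease -: excludes Nocardia asteroides — 5 left.
Nitrate -: excludes Bacillus subtilis, Corynebacterium diphtheriae — 3 left.
Still consistent: Corynebacterium jeikeium, Erysipelothrix rhusiopathiae, Lactobacillus acidophilus.

3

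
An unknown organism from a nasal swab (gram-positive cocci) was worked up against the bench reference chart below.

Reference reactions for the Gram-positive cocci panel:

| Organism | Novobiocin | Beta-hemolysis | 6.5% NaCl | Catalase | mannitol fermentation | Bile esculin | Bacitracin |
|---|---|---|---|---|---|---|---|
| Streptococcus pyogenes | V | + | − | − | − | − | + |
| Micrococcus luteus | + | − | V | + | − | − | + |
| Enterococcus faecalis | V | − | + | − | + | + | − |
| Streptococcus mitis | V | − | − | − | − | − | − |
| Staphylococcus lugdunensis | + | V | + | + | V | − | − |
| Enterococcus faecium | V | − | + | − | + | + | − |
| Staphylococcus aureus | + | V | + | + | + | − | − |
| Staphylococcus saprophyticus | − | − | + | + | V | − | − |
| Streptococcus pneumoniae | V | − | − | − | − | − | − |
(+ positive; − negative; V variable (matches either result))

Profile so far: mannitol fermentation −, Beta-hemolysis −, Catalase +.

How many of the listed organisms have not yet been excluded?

Catalase +: excludes 5 organisms — 4 left.
mannitol fermentation −: excludes Staphylococcus aureus — 3 left.
Beta-hemolysis −: all 3 remaining candidates are consistent.
Still consistent: Micrococcus luteus, Staphylococcus lugdunensis, Staphylococcus saprophyticus.

3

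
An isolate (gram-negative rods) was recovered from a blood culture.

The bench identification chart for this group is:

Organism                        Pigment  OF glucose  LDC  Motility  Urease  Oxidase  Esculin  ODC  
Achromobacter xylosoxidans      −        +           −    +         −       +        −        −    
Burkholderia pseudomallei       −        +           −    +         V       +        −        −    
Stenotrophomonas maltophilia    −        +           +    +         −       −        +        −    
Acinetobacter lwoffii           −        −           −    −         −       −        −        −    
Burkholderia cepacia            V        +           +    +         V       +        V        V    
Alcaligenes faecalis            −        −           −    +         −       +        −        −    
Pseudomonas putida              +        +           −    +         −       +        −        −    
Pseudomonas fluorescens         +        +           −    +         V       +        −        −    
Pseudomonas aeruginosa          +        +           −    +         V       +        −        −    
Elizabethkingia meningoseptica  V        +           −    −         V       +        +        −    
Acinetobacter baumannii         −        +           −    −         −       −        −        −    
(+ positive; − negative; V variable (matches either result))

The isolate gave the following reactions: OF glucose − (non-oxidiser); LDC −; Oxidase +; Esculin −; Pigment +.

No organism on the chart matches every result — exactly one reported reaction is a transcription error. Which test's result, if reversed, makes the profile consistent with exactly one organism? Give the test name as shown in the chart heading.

As reported, no row in the chart matches all 5 reactions.
Reversing OF glucose → 3 organisms match (not unique).
Reversing Esculin → still no organism matches.
Reversing Pigment (to −) → unique match: Alcaligenes faecalis.
Reversing Oxidase → still no organism matches.
Reversing LDC → still no organism matches.

Pigment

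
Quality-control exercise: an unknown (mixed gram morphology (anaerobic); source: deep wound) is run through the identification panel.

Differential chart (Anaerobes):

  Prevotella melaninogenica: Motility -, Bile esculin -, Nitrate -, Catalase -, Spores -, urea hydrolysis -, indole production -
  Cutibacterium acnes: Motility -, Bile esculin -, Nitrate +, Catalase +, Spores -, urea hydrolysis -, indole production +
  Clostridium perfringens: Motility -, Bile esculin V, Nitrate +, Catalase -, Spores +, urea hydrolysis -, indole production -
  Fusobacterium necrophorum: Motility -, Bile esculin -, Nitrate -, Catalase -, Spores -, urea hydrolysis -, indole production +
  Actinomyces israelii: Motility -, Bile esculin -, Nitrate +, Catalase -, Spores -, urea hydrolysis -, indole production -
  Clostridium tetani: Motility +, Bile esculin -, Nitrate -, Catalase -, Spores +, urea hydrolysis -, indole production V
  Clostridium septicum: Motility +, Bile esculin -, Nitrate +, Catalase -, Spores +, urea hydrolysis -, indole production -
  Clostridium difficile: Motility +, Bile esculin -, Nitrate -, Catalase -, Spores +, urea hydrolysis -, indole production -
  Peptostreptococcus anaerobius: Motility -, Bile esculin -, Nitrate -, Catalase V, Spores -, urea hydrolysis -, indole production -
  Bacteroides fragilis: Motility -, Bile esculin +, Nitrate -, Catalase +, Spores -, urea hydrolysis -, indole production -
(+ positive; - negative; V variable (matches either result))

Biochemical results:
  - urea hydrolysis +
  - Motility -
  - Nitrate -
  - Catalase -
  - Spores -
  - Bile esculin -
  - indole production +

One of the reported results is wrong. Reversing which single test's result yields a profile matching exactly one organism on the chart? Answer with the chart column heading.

urea hydrolysis

As reported, no row in the chart matches all 7 reactions.
Reversing Catalase → still no organism matches.
Reversing indole production → still no organism matches.
Reversing Bile esculin → still no organism matches.
Reversing urea hydrolysis (to -) → unique match: Fusobacterium necrophorum.
Reversing Nitrate → still no organism matches.
Reversing Motility → still no organism matches.
Reversing Spores → still no organism matches.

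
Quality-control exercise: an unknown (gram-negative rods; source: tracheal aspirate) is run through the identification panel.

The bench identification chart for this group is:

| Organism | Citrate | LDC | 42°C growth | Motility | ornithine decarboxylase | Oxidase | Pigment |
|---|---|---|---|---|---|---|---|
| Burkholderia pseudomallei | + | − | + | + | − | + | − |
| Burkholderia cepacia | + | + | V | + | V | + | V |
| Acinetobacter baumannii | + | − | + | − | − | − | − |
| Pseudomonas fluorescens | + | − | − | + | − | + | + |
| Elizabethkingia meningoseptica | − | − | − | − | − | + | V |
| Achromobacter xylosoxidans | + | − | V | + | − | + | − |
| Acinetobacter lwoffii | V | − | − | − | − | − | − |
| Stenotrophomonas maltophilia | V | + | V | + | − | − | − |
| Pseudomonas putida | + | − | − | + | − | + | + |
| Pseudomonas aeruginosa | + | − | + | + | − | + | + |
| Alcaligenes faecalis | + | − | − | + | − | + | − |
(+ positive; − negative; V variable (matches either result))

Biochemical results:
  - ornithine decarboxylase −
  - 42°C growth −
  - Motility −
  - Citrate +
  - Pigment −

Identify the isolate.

Acinetobacter lwoffii

42°C growth −: excludes Burkholderia pseudomallei, Acinetobacter baumannii, Pseudomonas aeruginosa — 8 left.
Pigment −: excludes Pseudomonas fluorescens, Pseudomonas putida — 6 left.
Citrate +: excludes Elizabethkingia meningoseptica — 5 left.
Motility −: excludes Burkholderia cepacia, Achromobacter xylosoxidans, Stenotrophomonas maltophilia, Alcaligenes faecalis — 1 left.
ornithine decarboxylase −: the one remaining candidate is consistent.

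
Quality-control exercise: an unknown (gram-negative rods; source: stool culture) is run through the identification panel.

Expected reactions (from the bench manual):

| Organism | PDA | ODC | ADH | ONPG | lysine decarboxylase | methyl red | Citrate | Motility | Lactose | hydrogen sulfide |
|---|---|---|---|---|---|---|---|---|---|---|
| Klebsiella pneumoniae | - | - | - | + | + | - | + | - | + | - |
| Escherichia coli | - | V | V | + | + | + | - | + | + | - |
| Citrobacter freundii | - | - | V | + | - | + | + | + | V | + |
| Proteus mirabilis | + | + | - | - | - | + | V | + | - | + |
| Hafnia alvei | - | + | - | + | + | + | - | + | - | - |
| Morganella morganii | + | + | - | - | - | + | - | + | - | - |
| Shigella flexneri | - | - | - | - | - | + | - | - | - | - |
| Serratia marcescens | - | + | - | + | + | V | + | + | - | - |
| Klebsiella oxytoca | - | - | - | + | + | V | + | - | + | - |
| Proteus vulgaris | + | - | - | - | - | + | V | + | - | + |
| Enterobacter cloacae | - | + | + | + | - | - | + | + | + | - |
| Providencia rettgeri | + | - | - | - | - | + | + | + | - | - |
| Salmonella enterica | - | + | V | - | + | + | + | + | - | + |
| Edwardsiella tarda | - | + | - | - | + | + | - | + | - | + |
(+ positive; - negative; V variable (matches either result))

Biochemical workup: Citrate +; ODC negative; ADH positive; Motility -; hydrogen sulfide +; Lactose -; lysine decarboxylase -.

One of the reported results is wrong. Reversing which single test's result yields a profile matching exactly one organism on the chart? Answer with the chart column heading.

Motility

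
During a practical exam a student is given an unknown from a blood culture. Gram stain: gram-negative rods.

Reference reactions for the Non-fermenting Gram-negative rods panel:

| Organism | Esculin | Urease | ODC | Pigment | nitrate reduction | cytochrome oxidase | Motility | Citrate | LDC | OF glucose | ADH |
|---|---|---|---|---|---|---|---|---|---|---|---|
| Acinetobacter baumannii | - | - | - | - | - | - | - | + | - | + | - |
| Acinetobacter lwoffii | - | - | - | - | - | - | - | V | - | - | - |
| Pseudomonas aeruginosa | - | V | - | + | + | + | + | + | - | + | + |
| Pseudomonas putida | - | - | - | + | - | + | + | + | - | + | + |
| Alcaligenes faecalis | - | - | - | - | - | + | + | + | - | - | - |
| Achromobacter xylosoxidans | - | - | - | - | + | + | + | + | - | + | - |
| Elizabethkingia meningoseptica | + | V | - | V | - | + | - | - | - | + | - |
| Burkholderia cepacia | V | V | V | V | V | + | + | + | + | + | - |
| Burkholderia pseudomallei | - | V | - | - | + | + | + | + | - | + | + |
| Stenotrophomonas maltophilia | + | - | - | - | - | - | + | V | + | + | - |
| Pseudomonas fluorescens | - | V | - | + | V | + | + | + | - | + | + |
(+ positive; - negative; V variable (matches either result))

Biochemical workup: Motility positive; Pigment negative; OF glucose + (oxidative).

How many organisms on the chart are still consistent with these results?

4

Motility +: excludes Acinetobacter baumannii, Acinetobacter lwoffii, Elizabethkingia meningoseptica — 8 left.
OF glucose +: excludes Alcaligenes faecalis — 7 left.
Pigment -: excludes Pseudomonas aeruginosa, Pseudomonas putida, Pseudomonas fluorescens — 4 left.
Still consistent: Achromobacter xylosoxidans, Burkholderia cepacia, Burkholderia pseudomallei, Stenotrophomonas maltophilia.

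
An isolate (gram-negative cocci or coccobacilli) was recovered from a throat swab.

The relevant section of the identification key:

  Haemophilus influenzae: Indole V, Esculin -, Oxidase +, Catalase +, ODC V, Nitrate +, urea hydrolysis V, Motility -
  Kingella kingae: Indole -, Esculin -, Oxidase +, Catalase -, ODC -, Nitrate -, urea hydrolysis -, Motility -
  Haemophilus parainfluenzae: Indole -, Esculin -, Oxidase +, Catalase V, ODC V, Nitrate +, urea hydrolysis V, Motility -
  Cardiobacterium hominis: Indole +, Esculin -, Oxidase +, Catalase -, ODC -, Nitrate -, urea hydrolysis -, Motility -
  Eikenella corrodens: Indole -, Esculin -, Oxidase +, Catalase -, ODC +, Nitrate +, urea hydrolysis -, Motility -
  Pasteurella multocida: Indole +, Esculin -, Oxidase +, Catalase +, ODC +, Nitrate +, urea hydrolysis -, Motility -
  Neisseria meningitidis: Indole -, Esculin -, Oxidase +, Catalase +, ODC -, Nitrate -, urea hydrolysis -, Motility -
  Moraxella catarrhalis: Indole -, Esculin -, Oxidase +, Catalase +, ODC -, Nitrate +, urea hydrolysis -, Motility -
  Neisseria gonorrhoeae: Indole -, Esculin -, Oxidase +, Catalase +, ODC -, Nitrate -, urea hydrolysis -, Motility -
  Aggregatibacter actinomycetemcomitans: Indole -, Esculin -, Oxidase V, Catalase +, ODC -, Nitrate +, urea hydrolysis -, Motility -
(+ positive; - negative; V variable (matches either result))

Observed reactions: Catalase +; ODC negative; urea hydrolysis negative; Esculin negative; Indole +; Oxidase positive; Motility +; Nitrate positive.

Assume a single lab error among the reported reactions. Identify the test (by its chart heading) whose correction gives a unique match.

Motility

As reported, no row in the chart matches all 8 reactions.
Reversing Oxidase → still no organism matches.
Reversing Esculin → still no organism matches.
Reversing Indole → still no organism matches.
Reversing Nitrate → still no organism matches.
Reversing Catalase → still no organism matches.
Reversing urea hydrolysis → still no organism matches.
Reversing Motility (to -) → unique match: Haemophilus influenzae.
Reversing ODC → still no organism matches.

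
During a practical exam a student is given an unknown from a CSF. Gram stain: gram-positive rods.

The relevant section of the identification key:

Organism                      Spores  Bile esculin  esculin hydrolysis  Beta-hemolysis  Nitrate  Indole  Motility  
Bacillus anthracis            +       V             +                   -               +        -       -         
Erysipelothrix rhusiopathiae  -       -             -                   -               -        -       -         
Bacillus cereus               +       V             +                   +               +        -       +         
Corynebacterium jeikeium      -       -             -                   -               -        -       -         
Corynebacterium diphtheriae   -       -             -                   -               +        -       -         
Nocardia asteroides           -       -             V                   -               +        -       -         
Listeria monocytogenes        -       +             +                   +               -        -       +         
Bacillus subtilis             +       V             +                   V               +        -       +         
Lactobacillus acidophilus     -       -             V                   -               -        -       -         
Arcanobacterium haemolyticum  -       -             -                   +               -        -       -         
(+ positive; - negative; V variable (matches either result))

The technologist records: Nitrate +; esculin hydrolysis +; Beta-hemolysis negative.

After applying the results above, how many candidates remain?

Nitrate +: excludes 5 organisms — 5 left.
esculin hydrolysis +: excludes Corynebacterium diphtheriae — 4 left.
Beta-hemolysis -: excludes Bacillus cereus — 3 left.
Still consistent: Bacillus anthracis, Bacillus subtilis, Nocardia asteroides.

3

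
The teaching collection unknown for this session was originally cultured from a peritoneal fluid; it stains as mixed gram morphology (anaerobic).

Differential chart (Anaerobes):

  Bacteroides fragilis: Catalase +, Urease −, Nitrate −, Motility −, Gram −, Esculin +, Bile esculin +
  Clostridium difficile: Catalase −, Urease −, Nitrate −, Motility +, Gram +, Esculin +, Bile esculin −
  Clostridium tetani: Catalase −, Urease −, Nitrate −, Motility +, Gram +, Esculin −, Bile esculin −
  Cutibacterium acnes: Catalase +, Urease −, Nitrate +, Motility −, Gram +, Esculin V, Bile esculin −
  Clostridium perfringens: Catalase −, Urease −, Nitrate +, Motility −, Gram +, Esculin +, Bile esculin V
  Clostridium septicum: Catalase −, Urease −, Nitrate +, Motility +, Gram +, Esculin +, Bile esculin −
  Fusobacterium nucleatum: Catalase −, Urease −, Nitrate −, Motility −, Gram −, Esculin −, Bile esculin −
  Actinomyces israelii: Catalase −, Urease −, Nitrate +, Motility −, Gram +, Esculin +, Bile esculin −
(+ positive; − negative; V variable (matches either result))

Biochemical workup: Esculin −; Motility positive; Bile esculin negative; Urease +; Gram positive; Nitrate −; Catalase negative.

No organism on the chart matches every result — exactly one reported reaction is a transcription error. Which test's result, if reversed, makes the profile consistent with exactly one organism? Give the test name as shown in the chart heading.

As reported, no row in the chart matches all 7 reactions.
Reversing Esculin → still no organism matches.
Reversing Catalase → still no organism matches.
Reversing Gram → still no organism matches.
Reversing Bile esculin → still no organism matches.
Reversing Nitrate → still no organism matches.
Reversing Motility → still no organism matches.
Reversing Urease (to −) → unique match: Clostridium tetani.

Urease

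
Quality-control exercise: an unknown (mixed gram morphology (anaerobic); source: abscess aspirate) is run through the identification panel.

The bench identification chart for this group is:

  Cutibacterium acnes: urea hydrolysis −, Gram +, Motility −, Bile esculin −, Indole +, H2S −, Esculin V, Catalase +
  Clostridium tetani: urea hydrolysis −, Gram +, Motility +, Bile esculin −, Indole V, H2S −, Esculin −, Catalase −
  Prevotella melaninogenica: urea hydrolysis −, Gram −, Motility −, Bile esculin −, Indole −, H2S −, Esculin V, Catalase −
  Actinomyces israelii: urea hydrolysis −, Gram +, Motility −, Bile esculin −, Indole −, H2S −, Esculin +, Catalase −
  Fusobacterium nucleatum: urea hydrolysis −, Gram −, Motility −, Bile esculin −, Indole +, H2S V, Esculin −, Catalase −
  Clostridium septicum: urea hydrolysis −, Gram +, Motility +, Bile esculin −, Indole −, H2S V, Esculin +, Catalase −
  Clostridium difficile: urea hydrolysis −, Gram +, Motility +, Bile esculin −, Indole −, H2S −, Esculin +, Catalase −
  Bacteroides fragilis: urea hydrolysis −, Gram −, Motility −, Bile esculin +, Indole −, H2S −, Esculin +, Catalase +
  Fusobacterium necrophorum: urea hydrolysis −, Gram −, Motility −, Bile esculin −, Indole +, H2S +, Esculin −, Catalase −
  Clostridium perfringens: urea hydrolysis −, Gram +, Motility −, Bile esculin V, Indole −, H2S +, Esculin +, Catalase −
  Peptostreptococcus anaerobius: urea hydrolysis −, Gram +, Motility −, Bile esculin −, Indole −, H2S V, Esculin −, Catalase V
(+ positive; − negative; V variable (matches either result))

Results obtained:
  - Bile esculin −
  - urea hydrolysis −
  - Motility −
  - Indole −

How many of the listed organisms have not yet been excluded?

4

urea hydrolysis −: all 11 remaining candidates are consistent.
Bile esculin −: excludes Bacteroides fragilis — 10 left.
Motility −: excludes Clostridium tetani, Clostridium septicum, Clostridium difficile — 7 left.
Indole −: excludes Cutibacterium acnes, Fusobacterium nucleatum, Fusobacterium necrophorum — 4 left.
Still consistent: Actinomyces israelii, Clostridium perfringens, Peptostreptococcus anaerobius, Prevotella melaninogenica.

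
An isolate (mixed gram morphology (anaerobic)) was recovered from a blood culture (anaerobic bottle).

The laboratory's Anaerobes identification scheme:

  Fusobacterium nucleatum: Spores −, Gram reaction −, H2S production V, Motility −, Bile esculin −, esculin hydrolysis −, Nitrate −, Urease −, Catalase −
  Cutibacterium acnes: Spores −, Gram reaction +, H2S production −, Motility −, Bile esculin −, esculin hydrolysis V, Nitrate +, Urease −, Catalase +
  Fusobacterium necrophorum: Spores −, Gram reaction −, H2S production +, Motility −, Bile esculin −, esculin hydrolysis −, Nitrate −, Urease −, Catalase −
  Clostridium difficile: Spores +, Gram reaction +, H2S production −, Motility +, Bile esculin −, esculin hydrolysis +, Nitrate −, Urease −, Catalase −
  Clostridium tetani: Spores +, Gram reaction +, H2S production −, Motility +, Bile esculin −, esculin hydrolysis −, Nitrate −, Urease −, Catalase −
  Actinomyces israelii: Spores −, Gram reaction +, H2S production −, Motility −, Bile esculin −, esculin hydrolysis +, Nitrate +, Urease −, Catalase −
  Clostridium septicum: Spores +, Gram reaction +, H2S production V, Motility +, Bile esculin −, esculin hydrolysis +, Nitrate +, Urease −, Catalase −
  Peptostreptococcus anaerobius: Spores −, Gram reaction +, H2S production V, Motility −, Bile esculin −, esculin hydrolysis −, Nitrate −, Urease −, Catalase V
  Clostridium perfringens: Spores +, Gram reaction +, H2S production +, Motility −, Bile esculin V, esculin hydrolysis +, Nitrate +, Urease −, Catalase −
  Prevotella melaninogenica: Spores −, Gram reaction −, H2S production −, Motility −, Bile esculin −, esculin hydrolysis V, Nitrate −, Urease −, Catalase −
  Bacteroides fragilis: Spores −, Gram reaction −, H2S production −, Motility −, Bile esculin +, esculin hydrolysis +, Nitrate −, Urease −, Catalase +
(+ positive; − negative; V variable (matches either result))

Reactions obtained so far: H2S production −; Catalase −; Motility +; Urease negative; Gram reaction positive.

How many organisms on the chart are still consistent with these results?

3

Catalase −: excludes Cutibacterium acnes, Bacteroides fragilis — 9 left.
Gram reaction +: excludes Fusobacterium nucleatum, Fusobacterium necrophorum, Prevotella melaninogenica — 6 left.
H2S production −: excludes Clostridium perfringens — 5 left.
Urease −: all 5 remaining candidates are consistent.
Motility +: excludes Actinomyces israelii, Peptostreptococcus anaerobius — 3 left.
Still consistent: Clostridium difficile, Clostridium septicum, Clostridium tetani.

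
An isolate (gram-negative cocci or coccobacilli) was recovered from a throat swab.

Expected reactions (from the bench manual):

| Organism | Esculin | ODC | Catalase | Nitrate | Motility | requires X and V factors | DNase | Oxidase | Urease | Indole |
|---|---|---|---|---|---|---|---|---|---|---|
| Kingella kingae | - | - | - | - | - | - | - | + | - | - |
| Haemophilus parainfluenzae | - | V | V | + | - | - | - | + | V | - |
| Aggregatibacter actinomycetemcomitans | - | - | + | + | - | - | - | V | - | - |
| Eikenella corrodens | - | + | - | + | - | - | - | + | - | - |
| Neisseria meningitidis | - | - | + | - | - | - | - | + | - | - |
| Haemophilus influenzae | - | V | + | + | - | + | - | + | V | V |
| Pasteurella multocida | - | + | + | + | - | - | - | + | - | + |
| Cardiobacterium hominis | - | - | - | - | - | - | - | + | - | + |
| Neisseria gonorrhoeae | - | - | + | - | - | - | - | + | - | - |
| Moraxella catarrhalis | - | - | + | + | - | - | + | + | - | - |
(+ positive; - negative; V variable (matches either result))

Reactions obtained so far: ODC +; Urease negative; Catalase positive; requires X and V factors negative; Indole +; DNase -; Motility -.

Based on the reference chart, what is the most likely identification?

Urease -: all 10 remaining candidates are consistent.
requires X and V factors -: excludes Haemophilus influenzae — 9 left.
Catalase +: excludes Kingella kingae, Eikenella corrodens, Cardiobacterium hominis — 6 left.
Motility -: all 6 remaining candidates are consistent.
ODC +: excludes Aggregatibacter actinomycetemcomitans, Neisseria meningitidis, Neisseria gonorrhoeae, Moraxella catarrhalis — 2 left.
DNase -: all 2 remaining candidates are consistent.
Indole +: excludes Haemophilus parainfluenzae — 1 left.

Pasteurella multocida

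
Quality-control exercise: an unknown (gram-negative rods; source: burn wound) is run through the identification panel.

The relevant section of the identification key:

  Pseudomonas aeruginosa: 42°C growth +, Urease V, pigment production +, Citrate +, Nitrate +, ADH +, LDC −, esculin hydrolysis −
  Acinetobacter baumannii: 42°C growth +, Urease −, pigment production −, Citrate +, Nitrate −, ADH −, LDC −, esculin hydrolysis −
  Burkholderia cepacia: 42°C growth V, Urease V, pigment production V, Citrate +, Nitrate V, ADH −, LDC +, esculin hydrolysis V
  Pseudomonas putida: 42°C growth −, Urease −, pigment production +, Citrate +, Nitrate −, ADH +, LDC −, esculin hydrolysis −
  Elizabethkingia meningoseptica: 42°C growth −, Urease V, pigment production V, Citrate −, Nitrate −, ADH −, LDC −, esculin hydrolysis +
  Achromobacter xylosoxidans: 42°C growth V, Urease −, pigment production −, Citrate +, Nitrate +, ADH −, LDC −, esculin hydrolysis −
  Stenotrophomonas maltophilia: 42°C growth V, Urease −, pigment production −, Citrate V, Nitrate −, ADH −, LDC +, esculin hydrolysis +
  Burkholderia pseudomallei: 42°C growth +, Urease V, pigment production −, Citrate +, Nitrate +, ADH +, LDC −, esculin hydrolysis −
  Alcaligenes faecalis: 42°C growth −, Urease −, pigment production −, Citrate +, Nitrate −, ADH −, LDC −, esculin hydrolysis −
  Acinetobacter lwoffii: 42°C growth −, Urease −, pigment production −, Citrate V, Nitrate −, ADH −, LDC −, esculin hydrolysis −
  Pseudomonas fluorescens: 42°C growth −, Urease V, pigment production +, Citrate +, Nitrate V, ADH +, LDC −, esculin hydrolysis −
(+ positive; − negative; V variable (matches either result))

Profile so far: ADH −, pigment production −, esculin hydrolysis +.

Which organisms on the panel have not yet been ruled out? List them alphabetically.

esculin hydrolysis +: excludes 8 organisms — 3 left.
pigment production −: all 3 remaining candidates are consistent.
ADH −: all 3 remaining candidates are consistent.

Burkholderia cepacia, Elizabethkingia meningoseptica, Stenotrophomonas maltophilia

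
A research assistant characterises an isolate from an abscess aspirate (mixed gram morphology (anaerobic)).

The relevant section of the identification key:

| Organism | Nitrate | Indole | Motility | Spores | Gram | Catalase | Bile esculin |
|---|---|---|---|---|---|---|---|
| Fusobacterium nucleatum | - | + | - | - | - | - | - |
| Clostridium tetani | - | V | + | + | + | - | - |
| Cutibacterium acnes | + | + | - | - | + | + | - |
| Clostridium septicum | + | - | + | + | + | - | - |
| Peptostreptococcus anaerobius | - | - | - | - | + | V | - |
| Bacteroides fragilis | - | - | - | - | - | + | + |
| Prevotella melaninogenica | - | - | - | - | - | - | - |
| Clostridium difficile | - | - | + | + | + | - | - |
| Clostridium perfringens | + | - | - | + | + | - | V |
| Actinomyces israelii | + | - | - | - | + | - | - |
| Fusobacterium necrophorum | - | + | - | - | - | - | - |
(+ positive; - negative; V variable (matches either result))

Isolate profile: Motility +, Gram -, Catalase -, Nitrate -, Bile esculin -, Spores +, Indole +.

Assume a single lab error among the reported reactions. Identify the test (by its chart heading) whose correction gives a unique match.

As reported, no row in the chart matches all 7 reactions.
Reversing Motility → still no organism matches.
Reversing Spores → still no organism matches.
Reversing Nitrate → still no organism matches.
Reversing Indole → still no organism matches.
Reversing Gram (to +) → unique match: Clostridium tetani.
Reversing Bile esculin → still no organism matches.
Reversing Catalase → still no organism matches.

Gram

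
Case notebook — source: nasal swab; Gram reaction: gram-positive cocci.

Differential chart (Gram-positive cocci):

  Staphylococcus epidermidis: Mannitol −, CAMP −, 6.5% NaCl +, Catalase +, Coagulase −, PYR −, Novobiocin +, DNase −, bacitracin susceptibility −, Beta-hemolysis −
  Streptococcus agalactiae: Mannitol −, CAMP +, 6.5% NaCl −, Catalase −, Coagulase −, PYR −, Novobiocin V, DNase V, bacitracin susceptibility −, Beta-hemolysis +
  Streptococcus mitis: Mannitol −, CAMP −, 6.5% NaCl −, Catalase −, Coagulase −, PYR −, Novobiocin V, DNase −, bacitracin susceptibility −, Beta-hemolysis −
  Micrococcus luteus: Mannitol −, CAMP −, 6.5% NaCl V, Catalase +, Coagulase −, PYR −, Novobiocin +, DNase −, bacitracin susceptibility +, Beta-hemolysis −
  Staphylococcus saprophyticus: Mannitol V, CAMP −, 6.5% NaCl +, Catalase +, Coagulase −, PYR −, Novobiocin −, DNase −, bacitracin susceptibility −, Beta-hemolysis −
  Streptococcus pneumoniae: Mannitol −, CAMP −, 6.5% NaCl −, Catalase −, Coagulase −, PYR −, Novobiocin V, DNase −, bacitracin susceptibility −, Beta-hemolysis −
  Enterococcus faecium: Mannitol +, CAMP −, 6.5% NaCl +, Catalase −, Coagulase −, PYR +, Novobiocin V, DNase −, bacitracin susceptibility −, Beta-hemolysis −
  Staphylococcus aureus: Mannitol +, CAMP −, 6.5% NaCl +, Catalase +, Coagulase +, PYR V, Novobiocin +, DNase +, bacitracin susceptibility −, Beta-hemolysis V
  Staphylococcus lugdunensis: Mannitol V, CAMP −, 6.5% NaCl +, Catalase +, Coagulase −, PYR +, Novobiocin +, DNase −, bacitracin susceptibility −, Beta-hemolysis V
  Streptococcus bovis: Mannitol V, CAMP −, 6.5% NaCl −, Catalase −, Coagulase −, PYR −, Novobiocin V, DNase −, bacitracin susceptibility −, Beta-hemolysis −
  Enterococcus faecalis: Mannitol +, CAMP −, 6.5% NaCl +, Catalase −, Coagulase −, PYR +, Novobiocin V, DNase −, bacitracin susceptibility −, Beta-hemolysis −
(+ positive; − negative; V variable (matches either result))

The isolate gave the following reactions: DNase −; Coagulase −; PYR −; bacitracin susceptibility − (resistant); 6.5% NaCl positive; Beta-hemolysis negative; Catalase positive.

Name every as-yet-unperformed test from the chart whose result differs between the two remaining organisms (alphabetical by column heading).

Novobiocin

bacitracin susceptibility −: excludes Micrococcus luteus — 10 left.
6.5% NaCl +: excludes Streptococcus agalactiae, Streptococcus mitis, Streptococcus pneumoniae, Streptococcus bovis — 6 left.
Coagulase −: excludes Staphylococcus aureus — 5 left.
Beta-hemolysis −: all 5 remaining candidates are consistent.
Catalase +: excludes Enterococcus faecium, Enterococcus faecalis — 3 left.
DNase −: all 3 remaining candidates are consistent.
PYR −: excludes Staphylococcus lugdunensis — 2 left.
Two candidates remain: Staphylococcus epidermidis and Staphylococcus saprophyticus.
  Mannitol: − vs V — variable for at least one, does not separate.
  CAMP: − vs − — same for both, does not separate.
  Novobiocin: Staphylococcus epidermidis +, Staphylococcus saprophyticus − — discriminates.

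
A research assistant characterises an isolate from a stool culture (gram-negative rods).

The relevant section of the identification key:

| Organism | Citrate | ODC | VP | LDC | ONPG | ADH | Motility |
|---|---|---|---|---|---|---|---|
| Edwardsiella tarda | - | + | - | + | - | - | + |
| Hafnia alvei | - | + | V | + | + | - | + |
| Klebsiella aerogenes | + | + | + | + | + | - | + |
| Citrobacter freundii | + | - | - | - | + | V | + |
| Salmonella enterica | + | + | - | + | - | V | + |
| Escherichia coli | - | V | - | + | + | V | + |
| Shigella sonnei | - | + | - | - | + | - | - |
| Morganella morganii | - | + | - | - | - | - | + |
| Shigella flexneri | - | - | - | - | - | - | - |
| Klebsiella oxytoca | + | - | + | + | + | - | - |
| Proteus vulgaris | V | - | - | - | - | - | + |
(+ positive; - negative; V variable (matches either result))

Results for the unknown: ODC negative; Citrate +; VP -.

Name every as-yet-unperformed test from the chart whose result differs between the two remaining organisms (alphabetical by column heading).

ONPG

Citrate +: excludes 6 organisms — 5 left.
ODC -: excludes Klebsiella aerogenes, Salmonella enterica — 3 left.
VP -: excludes Klebsiella oxytoca — 2 left.
Two candidates remain: Citrobacter freundii and Proteus vulgaris.
  LDC: - vs - — same for both, does not separate.
  ONPG: Citrobacter freundii +, Proteus vulgaris - — discriminates.
  ADH: V vs - — variable for at least one, does not separate.
  Motility: + vs + — same for both, does not separate.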